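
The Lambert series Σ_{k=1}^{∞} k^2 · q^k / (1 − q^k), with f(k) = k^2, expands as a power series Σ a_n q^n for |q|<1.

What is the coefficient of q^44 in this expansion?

q^44  k|44↦f(k): 44:1936 22:484 11:121 4:16 2:4 1:1  a_44=2562

a_44 = 2562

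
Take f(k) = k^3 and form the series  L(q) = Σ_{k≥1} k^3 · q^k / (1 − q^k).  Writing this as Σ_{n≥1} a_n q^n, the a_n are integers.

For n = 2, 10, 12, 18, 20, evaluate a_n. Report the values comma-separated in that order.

q^2  k|2↦f(k): 1:1 2:8  a_2=9
[q^10] f(10)=1000,f(5)=125,f(2)=8,f(1)=1 ⇒ 1134
[q^12] f(1)=1,f(2)=8,f(3)=27,f(4)=64,f(6)=216,f(12)=1728 ⇒ 2044
[q^18] f(18)=5832,f(9)=729,f(6)=216,f(3)=27,f(2)=8,f(1)=1 ⇒ 6813
d|20:{20,10,5,4,2,1}  Σf=8000+1000+125+64+8+1=9198

9, 1134, 2044, 6813, 9198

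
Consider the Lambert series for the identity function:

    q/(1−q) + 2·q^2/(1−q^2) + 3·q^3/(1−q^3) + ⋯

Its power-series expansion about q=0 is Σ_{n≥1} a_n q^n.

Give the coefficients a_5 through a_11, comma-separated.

d|5:{5,1}  Σf=5+1=6
d|6:{6,3,2,1}  Σf=6+3+2+1=12
[q^7] f(7)=7,f(1)=1 ⇒ 8
q^8  k|8↦f(k): 1:1 2:2 4:4 8:8  a_8=15
d|9:{1,3,9}  Σf=1+3+9=13
[q^10] f(10)=10,f(5)=5,f(2)=2,f(1)=1 ⇒ 18
[q^11] f(11)=11,f(1)=1 ⇒ 12

6, 12, 8, 15, 13, 18, 12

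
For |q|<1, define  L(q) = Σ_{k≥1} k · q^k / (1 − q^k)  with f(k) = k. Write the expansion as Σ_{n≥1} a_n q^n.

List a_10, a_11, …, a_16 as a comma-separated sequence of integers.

18, 12, 28, 14, 24, 24, 31

q^10  k|10↦f(k): 10:10 5:5 2:2 1:1  a_10=18
q^11  k|11↦f(k): 1:1 11:11  a_11=12
d|12:{1,2,3,4,6,12}  Σf=1+2+3+4+6+12=28
n=13: 13·1 1·13  f→[13+1]=14
[q^14] f(14)=14,f(7)=7,f(2)=2,f(1)=1 ⇒ 24
[q^15] f(1)=1,f(3)=3,f(5)=5,f(15)=15 ⇒ 24
q^16  k|16↦f(k): 1:1 2:2 4:4 8:8 16:16  a_16=31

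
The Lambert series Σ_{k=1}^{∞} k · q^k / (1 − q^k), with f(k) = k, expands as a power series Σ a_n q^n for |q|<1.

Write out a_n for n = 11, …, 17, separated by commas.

12, 28, 14, 24, 24, 31, 18

q^11  k|11↦f(k): 11:11 1:1  a_11=12
n=12: 1·12 2·6 3·4 4·3 6·2 12·1  f→[1+2+3+4+6+12]=28
q^13  k|13↦f(k): 13:13 1:1  a_13=14
[q^14] f(1)=1,f(2)=2,f(7)=7,f(14)=14 ⇒ 24
[q^15] f(1)=1,f(3)=3,f(5)=5,f(15)=15 ⇒ 24
[q^16] f(16)=16,f(8)=8,f(4)=4,f(2)=2,f(1)=1 ⇒ 31
q^17  k|17↦f(k): 1:1 17:17  a_17=18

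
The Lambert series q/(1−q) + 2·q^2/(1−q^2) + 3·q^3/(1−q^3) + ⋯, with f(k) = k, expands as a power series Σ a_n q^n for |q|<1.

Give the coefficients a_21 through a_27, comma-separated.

[q^21] f(21)=21,f(7)=7,f(3)=3,f(1)=1 ⇒ 32
n=22: 22·1 11·2 2·11 1·22  f→[22+11+2+1]=36
q^23  k|23↦f(k): 23:23 1:1  a_23=24
n=24: 24·1 12·2 8·3 6·4 4·6 3·8 2·12 1·24  f→[24+12+8+6+4+3+2+1]=60
n=25: 1·25 5·5 25·1  f→[1+5+25]=31
q^26  k|26↦f(k): 26:26 13:13 2:2 1:1  a_26=42
[q^27] f(1)=1,f(3)=3,f(9)=9,f(27)=27 ⇒ 40

32, 36, 24, 60, 31, 42, 40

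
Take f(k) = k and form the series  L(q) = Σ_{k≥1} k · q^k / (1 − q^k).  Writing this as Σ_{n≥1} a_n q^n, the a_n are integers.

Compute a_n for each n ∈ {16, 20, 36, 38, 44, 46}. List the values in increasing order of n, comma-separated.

31, 42, 91, 60, 84, 72

d|16:{1,2,4,8,16}  Σf=1+2+4+8+16=31
n=20: 1·20 2·10 4·5 5·4 10·2 20·1  f→[1+2+4+5+10+20]=42
d|36:{1,2,3,4,6,9,12,18,36}  Σf=1+2+3+4+6+9+12+18+36=91
q^38  k|38↦f(k): 1:1 2:2 19:19 38:38  a_38=60
d|44:{44,22,11,4,2,1}  Σf=44+22+11+4+2+1=84
d|46:{46,23,2,1}  Σf=46+23+2+1=72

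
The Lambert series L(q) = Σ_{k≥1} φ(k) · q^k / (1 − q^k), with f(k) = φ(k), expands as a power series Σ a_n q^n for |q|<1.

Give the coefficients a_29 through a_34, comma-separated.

[q^29] φ(1)=1,φ(29)=28 ⇒ 29
d|30:{30,15,10,6,5,3,2,1}  Σφ=8+8+4+2+4+2+1+1=30
d|31:{1,31}  Σφ=1+30=31
[q^32] φ(1)=1,φ(2)=1,φ(4)=2,φ(8)=4,φ(16)=8,φ(32)=16 ⇒ 32
n=33: 33·1 11·3 3·11 1·33  φ→[20+10+2+1]=33
q^34  k|34↦φ(k): 1:1 2:1 17:16 34:16  a_34=34

29, 30, 31, 32, 33, 34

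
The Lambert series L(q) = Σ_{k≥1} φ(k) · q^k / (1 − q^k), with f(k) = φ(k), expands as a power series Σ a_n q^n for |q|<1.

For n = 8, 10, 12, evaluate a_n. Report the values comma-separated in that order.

[q^8] φ(1)=1,φ(2)=1,φ(4)=2,φ(8)=4 ⇒ 8
q^10  k|10↦φ(k): 10:4 5:4 2:1 1:1  a_10=10
n=12: 12·1 6·2 4·3 3·4 2·6 1·12  φ→[4+2+2+2+1+1]=12

8, 10, 12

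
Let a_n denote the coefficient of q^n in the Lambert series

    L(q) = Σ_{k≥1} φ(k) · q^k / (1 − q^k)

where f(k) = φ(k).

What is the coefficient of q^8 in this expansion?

d|8:{8,4,2,1}  Σφ=4+2+1+1=8

a_8 = 8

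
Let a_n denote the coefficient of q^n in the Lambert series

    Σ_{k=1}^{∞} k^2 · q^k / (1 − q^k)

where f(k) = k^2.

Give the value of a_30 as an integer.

d|30:{30,15,10,6,5,3,2,1}  Σf=900+225+100+36+25+9+4+1=1300

a_30 = 1300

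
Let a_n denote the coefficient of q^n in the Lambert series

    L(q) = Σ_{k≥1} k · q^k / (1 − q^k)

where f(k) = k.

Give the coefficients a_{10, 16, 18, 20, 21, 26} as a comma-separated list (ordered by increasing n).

n=10: 1·10 2·5 5·2 10·1  f→[1+2+5+10]=18
q^16  k|16↦f(k): 16:16 8:8 4:4 2:2 1:1  a_16=31
[q^18] f(1)=1,f(2)=2,f(3)=3,f(6)=6,f(9)=9,f(18)=18 ⇒ 39
[q^20] f(1)=1,f(2)=2,f(4)=4,f(5)=5,f(10)=10,f(20)=20 ⇒ 42
[q^21] f(1)=1,f(3)=3,f(7)=7,f(21)=21 ⇒ 32
[q^26] f(1)=1,f(2)=2,f(13)=13,f(26)=26 ⇒ 42

18, 31, 39, 42, 32, 42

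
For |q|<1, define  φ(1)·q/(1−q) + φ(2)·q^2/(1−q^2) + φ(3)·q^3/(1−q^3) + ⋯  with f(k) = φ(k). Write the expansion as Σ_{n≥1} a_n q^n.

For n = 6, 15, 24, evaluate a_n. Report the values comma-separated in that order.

[q^6] φ(6)=2,φ(3)=2,φ(2)=1,φ(1)=1 ⇒ 6
[q^15] φ(1)=1,φ(3)=2,φ(5)=4,φ(15)=8 ⇒ 15
[q^24] φ(24)=8,φ(12)=4,φ(8)=4,φ(6)=2,φ(4)=2,φ(3)=2,φ(2)=1,φ(1)=1 ⇒ 24

6, 15, 24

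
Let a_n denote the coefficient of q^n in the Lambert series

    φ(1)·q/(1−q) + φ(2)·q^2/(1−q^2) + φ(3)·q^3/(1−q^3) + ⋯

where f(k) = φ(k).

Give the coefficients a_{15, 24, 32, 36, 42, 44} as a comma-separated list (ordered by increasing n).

n=15: 1·15 3·5 5·3 15·1  φ→[1+2+4+8]=15
q^24  k|24↦φ(k): 24:8 12:4 8:4 6:2 4:2 3:2 2:1 1:1  a_24=24
q^32  k|32↦φ(k): 32:16 16:8 8:4 4:2 2:1 1:1  a_32=32
[q^36] φ(1)=1,φ(2)=1,φ(3)=2,φ(4)=2,φ(6)=2,φ(9)=6,φ(12)=4,φ(18)=6,φ(36)=12 ⇒ 36
[q^42] φ(42)=12,φ(21)=12,φ(14)=6,φ(7)=6,φ(6)=2,φ(3)=2,φ(2)=1,φ(1)=1 ⇒ 42
n=44: 44·1 22·2 11·4 4·11 2·22 1·44  φ→[20+10+10+2+1+1]=44

15, 24, 32, 36, 42, 44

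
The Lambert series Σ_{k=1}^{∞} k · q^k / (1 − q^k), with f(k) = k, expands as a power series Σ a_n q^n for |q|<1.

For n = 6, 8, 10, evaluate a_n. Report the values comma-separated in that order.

n=6: 1·6 2·3 3·2 6·1  f→[1+2+3+6]=12
d|8:{8,4,2,1}  Σf=8+4+2+1=15
q^10  k|10↦f(k): 10:10 5:5 2:2 1:1  a_10=18

12, 15, 18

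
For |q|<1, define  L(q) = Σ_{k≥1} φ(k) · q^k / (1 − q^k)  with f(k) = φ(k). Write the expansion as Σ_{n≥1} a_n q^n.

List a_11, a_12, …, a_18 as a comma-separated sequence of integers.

n=11: 1·11 11·1  φ→[1+10]=11
[q^12] φ(1)=1,φ(2)=1,φ(3)=2,φ(4)=2,φ(6)=2,φ(12)=4 ⇒ 12
d|13:{1,13}  Σφ=1+12=13
d|14:{14,7,2,1}  Σφ=6+6+1+1=14
n=15: 15·1 5·3 3·5 1·15  φ→[8+4+2+1]=15
n=16: 1·16 2·8 4·4 8·2 16·1  φ→[1+1+2+4+8]=16
q^17  k|17↦φ(k): 1:1 17:16  a_17=17
q^18  k|18↦φ(k): 18:6 9:6 6:2 3:2 2:1 1:1  a_18=18

11, 12, 13, 14, 15, 16, 17, 18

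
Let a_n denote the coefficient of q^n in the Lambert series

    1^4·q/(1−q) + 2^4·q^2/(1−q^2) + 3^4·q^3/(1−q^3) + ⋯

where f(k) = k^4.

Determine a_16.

a_16 = 69905

n=16: 1·16 2·8 4·4 8·2 16·1  f→[1+16+256+4096+65536]=69905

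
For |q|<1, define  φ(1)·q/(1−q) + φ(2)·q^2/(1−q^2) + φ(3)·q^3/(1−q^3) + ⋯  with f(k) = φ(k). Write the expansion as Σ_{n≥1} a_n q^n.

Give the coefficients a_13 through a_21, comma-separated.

[q^13] φ(1)=1,φ(13)=12 ⇒ 13
d|14:{14,7,2,1}  Σφ=6+6+1+1=14
q^15  k|15↦φ(k): 15:8 5:4 3:2 1:1  a_15=15
q^16  k|16↦φ(k): 1:1 2:1 4:2 8:4 16:8  a_16=16
[q^17] φ(1)=1,φ(17)=16 ⇒ 17
[q^18] φ(1)=1,φ(2)=1,φ(3)=2,φ(6)=2,φ(9)=6,φ(18)=6 ⇒ 18
n=19: 1·19 19·1  φ→[1+18]=19
n=20: 1·20 2·10 4·5 5·4 10·2 20·1  φ→[1+1+2+4+4+8]=20
q^21  k|21↦φ(k): 1:1 3:2 7:6 21:12  a_21=21

13, 14, 15, 16, 17, 18, 19, 20, 21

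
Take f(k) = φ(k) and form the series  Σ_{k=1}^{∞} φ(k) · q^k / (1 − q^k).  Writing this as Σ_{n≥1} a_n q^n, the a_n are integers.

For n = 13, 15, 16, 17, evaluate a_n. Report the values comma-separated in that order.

[q^13] φ(1)=1,φ(13)=12 ⇒ 13
n=15: 15·1 5·3 3·5 1·15  φ→[8+4+2+1]=15
d|16:{16,8,4,2,1}  Σφ=8+4+2+1+1=16
n=17: 17·1 1·17  φ→[16+1]=17

13, 15, 16, 17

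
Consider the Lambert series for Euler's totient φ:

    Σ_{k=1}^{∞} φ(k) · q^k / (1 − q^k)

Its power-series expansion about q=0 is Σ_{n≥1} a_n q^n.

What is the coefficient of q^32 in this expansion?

[q^32] φ(1)=1,φ(2)=1,φ(4)=2,φ(8)=4,φ(16)=8,φ(32)=16 ⇒ 32

a_32 = 32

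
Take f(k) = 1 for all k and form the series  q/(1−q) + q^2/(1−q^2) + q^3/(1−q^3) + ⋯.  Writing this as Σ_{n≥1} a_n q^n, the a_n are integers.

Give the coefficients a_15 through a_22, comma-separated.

q^15  k|15↦f(k): 1:1 3:1 5:1 15:1  a_15=4
d|16:{16,8,4,2,1}  Σf=1+1+1+1+1=5
q^17  k|17↦f(k): 17:1 1:1  a_17=2
[q^18] f(1)=1,f(2)=1,f(3)=1,f(6)=1,f(9)=1,f(18)=1 ⇒ 6
n=19: 19·1 1·19  f→[1+1]=2
d|20:{1,2,4,5,10,20}  Σf=1+1+1+1+1+1=6
d|21:{21,7,3,1}  Σf=1+1+1+1=4
n=22: 22·1 11·2 2·11 1·22  f→[1+1+1+1]=4

4, 5, 2, 6, 2, 6, 4, 4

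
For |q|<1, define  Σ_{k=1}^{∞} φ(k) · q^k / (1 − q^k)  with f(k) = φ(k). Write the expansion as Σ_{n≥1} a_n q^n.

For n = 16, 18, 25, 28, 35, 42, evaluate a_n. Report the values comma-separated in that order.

[q^16] φ(16)=8,φ(8)=4,φ(4)=2,φ(2)=1,φ(1)=1 ⇒ 16
d|18:{18,9,6,3,2,1}  Σφ=6+6+2+2+1+1=18
q^25  k|25↦φ(k): 1:1 5:4 25:20  a_25=25
q^28  k|28↦φ(k): 28:12 14:6 7:6 4:2 2:1 1:1  a_28=28
q^35  k|35↦φ(k): 1:1 5:4 7:6 35:24  a_35=35
d|42:{1,2,3,6,7,14,21,42}  Σφ=1+1+2+2+6+6+12+12=42

16, 18, 25, 28, 35, 42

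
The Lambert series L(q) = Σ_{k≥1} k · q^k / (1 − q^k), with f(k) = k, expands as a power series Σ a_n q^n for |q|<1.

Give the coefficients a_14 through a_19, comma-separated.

24, 24, 31, 18, 39, 20

q^14  k|14↦f(k): 14:14 7:7 2:2 1:1  a_14=24
d|15:{1,3,5,15}  Σf=1+3+5+15=24
d|16:{1,2,4,8,16}  Σf=1+2+4+8+16=31
q^17  k|17↦f(k): 1:1 17:17  a_17=18
q^18  k|18↦f(k): 1:1 2:2 3:3 6:6 9:9 18:18  a_18=39
d|19:{1,19}  Σf=1+19=20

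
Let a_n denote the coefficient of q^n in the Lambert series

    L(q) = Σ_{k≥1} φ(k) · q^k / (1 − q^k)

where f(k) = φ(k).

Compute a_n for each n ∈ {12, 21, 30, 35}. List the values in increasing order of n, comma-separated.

q^12  k|12↦φ(k): 1:1 2:1 3:2 4:2 6:2 12:4  a_12=12
d|21:{21,7,3,1}  Σφ=12+6+2+1=21
[q^30] φ(1)=1,φ(2)=1,φ(3)=2,φ(5)=4,φ(6)=2,φ(10)=4,φ(15)=8,φ(30)=8 ⇒ 30
d|35:{35,7,5,1}  Σφ=24+6+4+1=35

12, 21, 30, 35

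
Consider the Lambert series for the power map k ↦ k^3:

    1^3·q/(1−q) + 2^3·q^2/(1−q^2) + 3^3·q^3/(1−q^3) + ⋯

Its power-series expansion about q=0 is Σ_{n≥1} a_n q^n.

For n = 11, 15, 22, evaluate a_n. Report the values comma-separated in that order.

1332, 3528, 11988

d|11:{11,1}  Σf=1331+1=1332
d|15:{1,3,5,15}  Σf=1+27+125+3375=3528
q^22  k|22↦f(k): 22:10648 11:1331 2:8 1:1  a_22=11988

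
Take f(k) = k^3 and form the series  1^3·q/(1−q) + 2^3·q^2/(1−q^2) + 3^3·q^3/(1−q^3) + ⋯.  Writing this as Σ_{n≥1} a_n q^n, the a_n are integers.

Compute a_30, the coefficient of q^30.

d|30:{30,15,10,6,5,3,2,1}  Σf=27000+3375+1000+216+125+27+8+1=31752

a_30 = 31752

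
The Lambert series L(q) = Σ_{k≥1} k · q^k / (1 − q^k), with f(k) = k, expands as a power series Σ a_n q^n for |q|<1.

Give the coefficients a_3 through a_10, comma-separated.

4, 7, 6, 12, 8, 15, 13, 18

d|3:{1,3}  Σf=1+3=4
n=4: 4·1 2·2 1·4  f→[4+2+1]=7
q^5  k|5↦f(k): 5:5 1:1  a_5=6
[q^6] f(6)=6,f(3)=3,f(2)=2,f(1)=1 ⇒ 12
d|7:{1,7}  Σf=1+7=8
q^8  k|8↦f(k): 8:8 4:4 2:2 1:1  a_8=15
n=9: 9·1 3·3 1·9  f→[9+3+1]=13
n=10: 10·1 5·2 2·5 1·10  f→[10+5+2+1]=18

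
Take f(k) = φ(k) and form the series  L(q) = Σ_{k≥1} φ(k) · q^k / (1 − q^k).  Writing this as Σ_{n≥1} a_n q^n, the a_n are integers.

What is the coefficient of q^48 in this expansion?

d|48:{1,2,3,4,6,8,12,16,24,48}  Σφ=1+1+2+2+2+4+4+8+8+16=48

a_48 = 48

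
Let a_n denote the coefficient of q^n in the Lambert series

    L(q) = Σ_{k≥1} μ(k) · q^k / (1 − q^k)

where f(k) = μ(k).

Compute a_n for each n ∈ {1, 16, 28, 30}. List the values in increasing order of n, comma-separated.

[q^1] μ(1)=1 ⇒ 1
q^16  k|16↦μ(k): 1:1 2:-1 4:0 8:0 16:0  a_16=0
n=28: 28·1 14·2 7·4 4·7 2·14 1·28  μ→[0+1+(-1)+0+(-1)+1]=0
[q^30] μ(1)=1,μ(2)=-1,μ(3)=-1,μ(5)=-1,μ(6)=1,μ(10)=1,μ(15)=1,μ(30)=-1 ⇒ 0

1, 0, 0, 0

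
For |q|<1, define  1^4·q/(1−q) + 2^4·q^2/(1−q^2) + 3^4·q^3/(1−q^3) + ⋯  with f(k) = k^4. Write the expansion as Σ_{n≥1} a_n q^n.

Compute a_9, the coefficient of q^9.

d|9:{9,3,1}  Σf=6561+81+1=6643

a_9 = 6643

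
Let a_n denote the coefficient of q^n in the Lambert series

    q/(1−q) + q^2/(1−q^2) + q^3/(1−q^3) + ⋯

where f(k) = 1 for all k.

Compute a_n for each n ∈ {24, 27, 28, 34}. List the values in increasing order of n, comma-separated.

8, 4, 6, 4

n=24: 1·24 2·12 3·8 4·6 6·4 8·3 12·2 24·1  f→[1+1+1+1+1+1+1+1]=8
d|27:{1,3,9,27}  Σf=1+1+1+1=4
q^28  k|28↦f(k): 1:1 2:1 4:1 7:1 14:1 28:1  a_28=6
d|34:{1,2,17,34}  Σf=1+1+1+1=4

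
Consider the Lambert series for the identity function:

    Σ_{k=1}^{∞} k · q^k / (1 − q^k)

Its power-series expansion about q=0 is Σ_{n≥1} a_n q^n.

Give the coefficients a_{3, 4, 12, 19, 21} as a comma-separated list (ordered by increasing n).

n=3: 3·1 1·3  f→[3+1]=4
q^4  k|4↦f(k): 4:4 2:2 1:1  a_4=7
d|12:{12,6,4,3,2,1}  Σf=12+6+4+3+2+1=28
d|19:{19,1}  Σf=19+1=20
d|21:{21,7,3,1}  Σf=21+7+3+1=32

4, 7, 28, 20, 32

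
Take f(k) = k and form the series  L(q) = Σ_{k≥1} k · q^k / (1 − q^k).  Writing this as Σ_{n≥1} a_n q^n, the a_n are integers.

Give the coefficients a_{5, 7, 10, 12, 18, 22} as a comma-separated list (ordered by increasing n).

6, 8, 18, 28, 39, 36

q^5  k|5↦f(k): 5:5 1:1  a_5=6
[q^7] f(7)=7,f(1)=1 ⇒ 8
q^10  k|10↦f(k): 1:1 2:2 5:5 10:10  a_10=18
q^12  k|12↦f(k): 12:12 6:6 4:4 3:3 2:2 1:1  a_12=28
[q^18] f(1)=1,f(2)=2,f(3)=3,f(6)=6,f(9)=9,f(18)=18 ⇒ 39
d|22:{22,11,2,1}  Σf=22+11+2+1=36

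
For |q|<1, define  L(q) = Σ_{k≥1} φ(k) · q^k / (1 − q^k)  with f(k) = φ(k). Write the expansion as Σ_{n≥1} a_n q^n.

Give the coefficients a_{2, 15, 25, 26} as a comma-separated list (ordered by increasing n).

n=2: 1·2 2·1  φ→[1+1]=2
d|15:{1,3,5,15}  Σφ=1+2+4+8=15
[q^25] φ(25)=20,φ(5)=4,φ(1)=1 ⇒ 25
d|26:{26,13,2,1}  Σφ=12+12+1+1=26

2, 15, 25, 26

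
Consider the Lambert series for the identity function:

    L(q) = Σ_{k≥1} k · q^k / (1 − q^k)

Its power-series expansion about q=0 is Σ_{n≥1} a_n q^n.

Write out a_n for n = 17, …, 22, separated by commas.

18, 39, 20, 42, 32, 36

d|17:{17,1}  Σf=17+1=18
n=18: 1·18 2·9 3·6 6·3 9·2 18·1  f→[1+2+3+6+9+18]=39
d|19:{19,1}  Σf=19+1=20
q^20  k|20↦f(k): 20:20 10:10 5:5 4:4 2:2 1:1  a_20=42
[q^21] f(1)=1,f(3)=3,f(7)=7,f(21)=21 ⇒ 32
n=22: 22·1 11·2 2·11 1·22  f→[22+11+2+1]=36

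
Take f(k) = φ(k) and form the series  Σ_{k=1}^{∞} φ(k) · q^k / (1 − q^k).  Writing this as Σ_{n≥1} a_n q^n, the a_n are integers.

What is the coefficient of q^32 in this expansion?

q^32  k|32↦φ(k): 32:16 16:8 8:4 4:2 2:1 1:1  a_32=32

a_32 = 32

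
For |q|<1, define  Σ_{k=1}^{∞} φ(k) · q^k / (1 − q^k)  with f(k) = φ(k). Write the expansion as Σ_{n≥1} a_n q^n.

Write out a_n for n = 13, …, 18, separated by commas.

q^13  k|13↦φ(k): 1:1 13:12  a_13=13
[q^14] φ(14)=6,φ(7)=6,φ(2)=1,φ(1)=1 ⇒ 14
n=15: 15·1 5·3 3·5 1·15  φ→[8+4+2+1]=15
q^16  k|16↦φ(k): 16:8 8:4 4:2 2:1 1:1  a_16=16
d|17:{17,1}  Σφ=16+1=17
[q^18] φ(18)=6,φ(9)=6,φ(6)=2,φ(3)=2,φ(2)=1,φ(1)=1 ⇒ 18

13, 14, 15, 16, 17, 18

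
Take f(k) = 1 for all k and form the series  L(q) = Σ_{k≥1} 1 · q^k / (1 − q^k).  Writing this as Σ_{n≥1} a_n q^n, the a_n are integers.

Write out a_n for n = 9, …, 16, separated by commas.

3, 4, 2, 6, 2, 4, 4, 5

q^9  k|9↦f(k): 9:1 3:1 1:1  a_9=3
[q^10] f(10)=1,f(5)=1,f(2)=1,f(1)=1 ⇒ 4
[q^11] f(11)=1,f(1)=1 ⇒ 2
q^12  k|12↦f(k): 12:1 6:1 4:1 3:1 2:1 1:1  a_12=6
n=13: 1·13 13·1  f→[1+1]=2
n=14: 14·1 7·2 2·7 1·14  f→[1+1+1+1]=4
d|15:{1,3,5,15}  Σf=1+1+1+1=4
[q^16] f(16)=1,f(8)=1,f(4)=1,f(2)=1,f(1)=1 ⇒ 5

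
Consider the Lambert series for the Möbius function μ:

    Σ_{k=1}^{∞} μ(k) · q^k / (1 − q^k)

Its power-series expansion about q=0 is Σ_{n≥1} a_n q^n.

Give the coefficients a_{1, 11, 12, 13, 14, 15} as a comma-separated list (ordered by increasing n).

q^1  k|1↦μ(k): 1:1  a_1=1
d|11:{1,11}  Σμ=1+(-1)=0
n=12: 1·12 2·6 3·4 4·3 6·2 12·1  μ→[1+(-1)+(-1)+0+1+0]=0
d|13:{13,1}  Σμ=(-1)+1=0
[q^14] μ(14)=1,μ(7)=-1,μ(2)=-1,μ(1)=1 ⇒ 0
n=15: 1·15 3·5 5·3 15·1  μ→[1+(-1)+(-1)+1]=0

1, 0, 0, 0, 0, 0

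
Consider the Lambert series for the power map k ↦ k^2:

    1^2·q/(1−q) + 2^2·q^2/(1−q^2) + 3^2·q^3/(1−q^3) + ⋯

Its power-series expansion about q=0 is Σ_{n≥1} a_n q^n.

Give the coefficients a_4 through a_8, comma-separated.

21, 26, 50, 50, 85

n=4: 1·4 2·2 4·1  f→[1+4+16]=21
[q^5] f(1)=1,f(5)=25 ⇒ 26
q^6  k|6↦f(k): 6:36 3:9 2:4 1:1  a_6=50
n=7: 7·1 1·7  f→[49+1]=50
q^8  k|8↦f(k): 8:64 4:16 2:4 1:1  a_8=85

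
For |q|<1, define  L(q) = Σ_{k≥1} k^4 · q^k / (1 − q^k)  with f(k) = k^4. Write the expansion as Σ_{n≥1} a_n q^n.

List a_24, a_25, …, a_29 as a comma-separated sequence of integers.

358258, 391251, 485554, 538084, 655746, 707282

q^24  k|24↦f(k): 24:331776 12:20736 8:4096 6:1296 4:256 3:81 2:16 1:1  a_24=358258
n=25: 1·25 5·5 25·1  f→[1+625+390625]=391251
n=26: 1·26 2·13 13·2 26·1  f→[1+16+28561+456976]=485554
d|27:{1,3,9,27}  Σf=1+81+6561+531441=538084
[q^28] f(1)=1,f(2)=16,f(4)=256,f(7)=2401,f(14)=38416,f(28)=614656 ⇒ 655746
q^29  k|29↦f(k): 29:707281 1:1  a_29=707282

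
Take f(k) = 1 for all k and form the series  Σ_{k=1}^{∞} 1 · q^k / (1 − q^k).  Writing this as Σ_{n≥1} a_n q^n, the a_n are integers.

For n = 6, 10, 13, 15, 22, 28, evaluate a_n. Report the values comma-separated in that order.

d|6:{1,2,3,6}  Σf=1+1+1+1=4
q^10  k|10↦f(k): 1:1 2:1 5:1 10:1  a_10=4
q^13  k|13↦f(k): 13:1 1:1  a_13=2
[q^15] f(15)=1,f(5)=1,f(3)=1,f(1)=1 ⇒ 4
n=22: 1·22 2·11 11·2 22·1  f→[1+1+1+1]=4
[q^28] f(1)=1,f(2)=1,f(4)=1,f(7)=1,f(14)=1,f(28)=1 ⇒ 6

4, 4, 2, 4, 4, 6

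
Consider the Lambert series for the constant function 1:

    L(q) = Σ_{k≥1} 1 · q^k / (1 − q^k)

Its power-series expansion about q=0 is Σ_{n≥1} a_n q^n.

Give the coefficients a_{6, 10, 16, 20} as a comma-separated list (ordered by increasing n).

4, 4, 5, 6

d|6:{1,2,3,6}  Σf=1+1+1+1=4
n=10: 1·10 2·5 5·2 10·1  f→[1+1+1+1]=4
[q^16] f(1)=1,f(2)=1,f(4)=1,f(8)=1,f(16)=1 ⇒ 5
n=20: 20·1 10·2 5·4 4·5 2·10 1·20  f→[1+1+1+1+1+1]=6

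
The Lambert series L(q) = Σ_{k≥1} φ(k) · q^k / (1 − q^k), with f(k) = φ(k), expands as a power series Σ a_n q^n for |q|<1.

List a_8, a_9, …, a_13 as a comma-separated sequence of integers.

d|8:{8,4,2,1}  Σφ=4+2+1+1=8
d|9:{1,3,9}  Σφ=1+2+6=9
[q^10] φ(1)=1,φ(2)=1,φ(5)=4,φ(10)=4 ⇒ 10
[q^11] φ(11)=10,φ(1)=1 ⇒ 11
d|12:{1,2,3,4,6,12}  Σφ=1+1+2+2+2+4=12
n=13: 1·13 13·1  φ→[1+12]=13

8, 9, 10, 11, 12, 13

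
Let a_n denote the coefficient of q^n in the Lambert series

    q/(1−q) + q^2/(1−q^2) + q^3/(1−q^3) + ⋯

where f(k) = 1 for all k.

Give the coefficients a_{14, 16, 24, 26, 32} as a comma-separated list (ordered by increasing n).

4, 5, 8, 4, 6

d|14:{1,2,7,14}  Σf=1+1+1+1=4
n=16: 1·16 2·8 4·4 8·2 16·1  f→[1+1+1+1+1]=5
d|24:{1,2,3,4,6,8,12,24}  Σf=1+1+1+1+1+1+1+1=8
n=26: 1·26 2·13 13·2 26·1  f→[1+1+1+1]=4
d|32:{32,16,8,4,2,1}  Σf=1+1+1+1+1+1=6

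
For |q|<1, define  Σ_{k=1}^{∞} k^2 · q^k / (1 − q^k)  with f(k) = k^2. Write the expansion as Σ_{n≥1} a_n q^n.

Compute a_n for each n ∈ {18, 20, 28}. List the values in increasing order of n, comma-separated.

455, 546, 1050

[q^18] f(1)=1,f(2)=4,f(3)=9,f(6)=36,f(9)=81,f(18)=324 ⇒ 455
n=20: 20·1 10·2 5·4 4·5 2·10 1·20  f→[400+100+25+16+4+1]=546
q^28  k|28↦f(k): 1:1 2:4 4:16 7:49 14:196 28:784  a_28=1050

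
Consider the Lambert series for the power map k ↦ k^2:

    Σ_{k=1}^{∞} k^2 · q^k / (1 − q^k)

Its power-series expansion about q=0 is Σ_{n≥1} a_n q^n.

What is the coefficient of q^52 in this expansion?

a_52 = 3570

d|52:{52,26,13,4,2,1}  Σf=2704+676+169+16+4+1=3570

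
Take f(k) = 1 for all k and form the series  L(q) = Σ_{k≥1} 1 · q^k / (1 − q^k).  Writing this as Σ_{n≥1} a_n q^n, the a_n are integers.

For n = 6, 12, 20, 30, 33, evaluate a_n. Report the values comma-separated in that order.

4, 6, 6, 8, 4

[q^6] f(1)=1,f(2)=1,f(3)=1,f(6)=1 ⇒ 4
n=12: 12·1 6·2 4·3 3·4 2·6 1·12  f→[1+1+1+1+1+1]=6
q^20  k|20↦f(k): 20:1 10:1 5:1 4:1 2:1 1:1  a_20=6
[q^30] f(30)=1,f(15)=1,f(10)=1,f(6)=1,f(5)=1,f(3)=1,f(2)=1,f(1)=1 ⇒ 8
n=33: 33·1 11·3 3·11 1·33  f→[1+1+1+1]=4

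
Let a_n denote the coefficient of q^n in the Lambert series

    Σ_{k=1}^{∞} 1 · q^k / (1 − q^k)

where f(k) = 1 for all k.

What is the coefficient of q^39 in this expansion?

[q^39] f(39)=1,f(13)=1,f(3)=1,f(1)=1 ⇒ 4

a_39 = 4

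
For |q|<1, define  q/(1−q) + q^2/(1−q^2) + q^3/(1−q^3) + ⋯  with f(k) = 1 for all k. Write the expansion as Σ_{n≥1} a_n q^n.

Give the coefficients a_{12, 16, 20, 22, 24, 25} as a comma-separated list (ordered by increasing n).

d|12:{1,2,3,4,6,12}  Σf=1+1+1+1+1+1=6
q^16  k|16↦f(k): 1:1 2:1 4:1 8:1 16:1  a_16=5
d|20:{20,10,5,4,2,1}  Σf=1+1+1+1+1+1=6
q^22  k|22↦f(k): 1:1 2:1 11:1 22:1  a_22=4
q^24  k|24↦f(k): 1:1 2:1 3:1 4:1 6:1 8:1 12:1 24:1  a_24=8
d|25:{25,5,1}  Σf=1+1+1=3

6, 5, 6, 4, 8, 3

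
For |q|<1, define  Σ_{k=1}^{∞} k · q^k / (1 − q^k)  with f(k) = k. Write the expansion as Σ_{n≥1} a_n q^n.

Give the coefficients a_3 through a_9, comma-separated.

4, 7, 6, 12, 8, 15, 13

[q^3] f(3)=3,f(1)=1 ⇒ 4
q^4  k|4↦f(k): 4:4 2:2 1:1  a_4=7
n=5: 1·5 5·1  f→[1+5]=6
n=6: 1·6 2·3 3·2 6·1  f→[1+2+3+6]=12
n=7: 7·1 1·7  f→[7+1]=8
d|8:{1,2,4,8}  Σf=1+2+4+8=15
d|9:{9,3,1}  Σf=9+3+1=13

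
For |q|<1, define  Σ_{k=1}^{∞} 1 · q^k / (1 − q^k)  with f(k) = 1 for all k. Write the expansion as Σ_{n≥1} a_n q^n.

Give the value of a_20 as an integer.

a_20 = 6

n=20: 20·1 10·2 5·4 4·5 2·10 1·20  f→[1+1+1+1+1+1]=6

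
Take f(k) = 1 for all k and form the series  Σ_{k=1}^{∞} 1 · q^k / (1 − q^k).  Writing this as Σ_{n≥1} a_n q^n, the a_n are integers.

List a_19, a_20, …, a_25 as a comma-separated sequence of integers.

q^19  k|19↦f(k): 19:1 1:1  a_19=2
d|20:{1,2,4,5,10,20}  Σf=1+1+1+1+1+1=6
n=21: 1·21 3·7 7·3 21·1  f→[1+1+1+1]=4
d|22:{22,11,2,1}  Σf=1+1+1+1=4
[q^23] f(1)=1,f(23)=1 ⇒ 2
q^24  k|24↦f(k): 24:1 12:1 8:1 6:1 4:1 3:1 2:1 1:1  a_24=8
n=25: 25·1 5·5 1·25  f→[1+1+1]=3

2, 6, 4, 4, 2, 8, 3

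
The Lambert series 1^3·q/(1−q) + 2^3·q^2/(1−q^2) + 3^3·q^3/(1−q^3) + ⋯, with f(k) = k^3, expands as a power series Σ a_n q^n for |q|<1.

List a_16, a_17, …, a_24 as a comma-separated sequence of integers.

4681, 4914, 6813, 6860, 9198, 9632, 11988, 12168, 16380

n=16: 1·16 2·8 4·4 8·2 16·1  f→[1+8+64+512+4096]=4681
[q^17] f(1)=1,f(17)=4913 ⇒ 4914
n=18: 18·1 9·2 6·3 3·6 2·9 1·18  f→[5832+729+216+27+8+1]=6813
q^19  k|19↦f(k): 1:1 19:6859  a_19=6860
d|20:{20,10,5,4,2,1}  Σf=8000+1000+125+64+8+1=9198
[q^21] f(1)=1,f(3)=27,f(7)=343,f(21)=9261 ⇒ 9632
d|22:{22,11,2,1}  Σf=10648+1331+8+1=11988
q^23  k|23↦f(k): 23:12167 1:1  a_23=12168
q^24  k|24↦f(k): 1:1 2:8 3:27 4:64 6:216 8:512 12:1728 24:13824  a_24=16380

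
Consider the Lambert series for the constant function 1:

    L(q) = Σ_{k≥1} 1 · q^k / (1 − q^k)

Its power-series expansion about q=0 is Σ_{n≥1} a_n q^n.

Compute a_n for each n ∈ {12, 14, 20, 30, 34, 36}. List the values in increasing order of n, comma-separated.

q^12  k|12↦f(k): 1:1 2:1 3:1 4:1 6:1 12:1  a_12=6
n=14: 1·14 2·7 7·2 14·1  f→[1+1+1+1]=4
d|20:{20,10,5,4,2,1}  Σf=1+1+1+1+1+1=6
d|30:{1,2,3,5,6,10,15,30}  Σf=1+1+1+1+1+1+1+1=8
d|34:{34,17,2,1}  Σf=1+1+1+1=4
d|36:{1,2,3,4,6,9,12,18,36}  Σf=1+1+1+1+1+1+1+1+1=9

6, 4, 6, 8, 4, 9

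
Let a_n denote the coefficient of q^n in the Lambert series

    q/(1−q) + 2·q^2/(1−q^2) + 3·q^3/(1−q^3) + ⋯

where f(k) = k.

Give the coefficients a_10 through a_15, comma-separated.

n=10: 10·1 5·2 2·5 1·10  f→[10+5+2+1]=18
[q^11] f(11)=11,f(1)=1 ⇒ 12
d|12:{12,6,4,3,2,1}  Σf=12+6+4+3+2+1=28
n=13: 13·1 1·13  f→[13+1]=14
n=14: 14·1 7·2 2·7 1·14  f→[14+7+2+1]=24
d|15:{15,5,3,1}  Σf=15+5+3+1=24

18, 12, 28, 14, 24, 24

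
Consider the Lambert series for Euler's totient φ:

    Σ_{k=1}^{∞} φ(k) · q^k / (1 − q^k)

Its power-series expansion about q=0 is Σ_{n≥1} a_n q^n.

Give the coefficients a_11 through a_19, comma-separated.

[q^11] φ(11)=10,φ(1)=1 ⇒ 11
[q^12] φ(1)=1,φ(2)=1,φ(3)=2,φ(4)=2,φ(6)=2,φ(12)=4 ⇒ 12
q^13  k|13↦φ(k): 13:12 1:1  a_13=13
d|14:{14,7,2,1}  Σφ=6+6+1+1=14
n=15: 1·15 3·5 5·3 15·1  φ→[1+2+4+8]=15
q^16  k|16↦φ(k): 16:8 8:4 4:2 2:1 1:1  a_16=16
[q^17] φ(17)=16,φ(1)=1 ⇒ 17
q^18  k|18↦φ(k): 18:6 9:6 6:2 3:2 2:1 1:1  a_18=18
n=19: 19·1 1·19  φ→[18+1]=19

11, 12, 13, 14, 15, 16, 17, 18, 19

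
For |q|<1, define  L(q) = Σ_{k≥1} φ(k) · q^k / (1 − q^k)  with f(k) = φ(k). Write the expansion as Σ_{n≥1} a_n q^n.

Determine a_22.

d|22:{1,2,11,22}  Σφ=1+1+10+10=22

a_22 = 22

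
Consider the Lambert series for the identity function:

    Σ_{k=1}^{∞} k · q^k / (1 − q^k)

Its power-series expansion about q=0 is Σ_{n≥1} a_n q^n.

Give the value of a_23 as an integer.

a_23 = 24

[q^23] f(1)=1,f(23)=23 ⇒ 24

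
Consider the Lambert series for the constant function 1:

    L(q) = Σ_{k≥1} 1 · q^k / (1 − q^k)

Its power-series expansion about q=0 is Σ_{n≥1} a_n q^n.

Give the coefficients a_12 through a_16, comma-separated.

d|12:{12,6,4,3,2,1}  Σf=1+1+1+1+1+1=6
q^13  k|13↦f(k): 13:1 1:1  a_13=2
q^14  k|14↦f(k): 14:1 7:1 2:1 1:1  a_14=4
q^15  k|15↦f(k): 1:1 3:1 5:1 15:1  a_15=4
n=16: 16·1 8·2 4·4 2·8 1·16  f→[1+1+1+1+1]=5

6, 2, 4, 4, 5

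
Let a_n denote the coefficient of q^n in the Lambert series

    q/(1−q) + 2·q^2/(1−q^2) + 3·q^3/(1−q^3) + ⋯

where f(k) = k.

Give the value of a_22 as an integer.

q^22  k|22↦f(k): 1:1 2:2 11:11 22:22  a_22=36

a_22 = 36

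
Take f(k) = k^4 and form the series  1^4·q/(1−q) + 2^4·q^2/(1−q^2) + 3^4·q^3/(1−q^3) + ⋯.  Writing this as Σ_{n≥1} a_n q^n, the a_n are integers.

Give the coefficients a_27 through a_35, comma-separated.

q^27  k|27↦f(k): 1:1 3:81 9:6561 27:531441  a_27=538084
n=28: 1·28 2·14 4·7 7·4 14·2 28·1  f→[1+16+256+2401+38416+614656]=655746
[q^29] f(1)=1,f(29)=707281 ⇒ 707282
q^30  k|30↦f(k): 1:1 2:16 3:81 5:625 6:1296 10:10000 15:50625 30:810000  a_30=872644
q^31  k|31↦f(k): 1:1 31:923521  a_31=923522
d|32:{32,16,8,4,2,1}  Σf=1048576+65536+4096+256+16+1=1118481
q^33  k|33↦f(k): 1:1 3:81 11:14641 33:1185921  a_33=1200644
q^34  k|34↦f(k): 34:1336336 17:83521 2:16 1:1  a_34=1419874
d|35:{1,5,7,35}  Σf=1+625+2401+1500625=1503652

538084, 655746, 707282, 872644, 923522, 1118481, 1200644, 1419874, 1503652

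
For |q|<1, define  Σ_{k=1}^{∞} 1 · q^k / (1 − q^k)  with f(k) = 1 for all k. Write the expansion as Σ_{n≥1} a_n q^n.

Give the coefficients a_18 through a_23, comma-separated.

6, 2, 6, 4, 4, 2

[q^18] f(18)=1,f(9)=1,f(6)=1,f(3)=1,f(2)=1,f(1)=1 ⇒ 6
q^19  k|19↦f(k): 19:1 1:1  a_19=2
n=20: 20·1 10·2 5·4 4·5 2·10 1·20  f→[1+1+1+1+1+1]=6
n=21: 1·21 3·7 7·3 21·1  f→[1+1+1+1]=4
n=22: 1·22 2·11 11·2 22·1  f→[1+1+1+1]=4
[q^23] f(23)=1,f(1)=1 ⇒ 2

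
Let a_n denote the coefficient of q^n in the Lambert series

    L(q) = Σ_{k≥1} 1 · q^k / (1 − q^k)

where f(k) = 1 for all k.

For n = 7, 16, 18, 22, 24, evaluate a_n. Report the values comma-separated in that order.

2, 5, 6, 4, 8

q^7  k|7↦f(k): 1:1 7:1  a_7=2
[q^16] f(1)=1,f(2)=1,f(4)=1,f(8)=1,f(16)=1 ⇒ 5
q^18  k|18↦f(k): 1:1 2:1 3:1 6:1 9:1 18:1  a_18=6
q^22  k|22↦f(k): 22:1 11:1 2:1 1:1  a_22=4
[q^24] f(24)=1,f(12)=1,f(8)=1,f(6)=1,f(4)=1,f(3)=1,f(2)=1,f(1)=1 ⇒ 8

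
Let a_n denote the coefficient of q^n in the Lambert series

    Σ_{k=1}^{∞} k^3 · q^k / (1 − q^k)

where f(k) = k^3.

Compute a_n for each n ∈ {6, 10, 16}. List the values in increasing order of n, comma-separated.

252, 1134, 4681

q^6  k|6↦f(k): 1:1 2:8 3:27 6:216  a_6=252
q^10  k|10↦f(k): 10:1000 5:125 2:8 1:1  a_10=1134
n=16: 1·16 2·8 4·4 8·2 16·1  f→[1+8+64+512+4096]=4681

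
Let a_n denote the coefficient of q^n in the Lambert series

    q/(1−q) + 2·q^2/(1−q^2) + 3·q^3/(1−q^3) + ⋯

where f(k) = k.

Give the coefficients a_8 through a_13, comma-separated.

15, 13, 18, 12, 28, 14

d|8:{1,2,4,8}  Σf=1+2+4+8=15
d|9:{9,3,1}  Σf=9+3+1=13
q^10  k|10↦f(k): 1:1 2:2 5:5 10:10  a_10=18
[q^11] f(11)=11,f(1)=1 ⇒ 12
[q^12] f(12)=12,f(6)=6,f(4)=4,f(3)=3,f(2)=2,f(1)=1 ⇒ 28
q^13  k|13↦f(k): 1:1 13:13  a_13=14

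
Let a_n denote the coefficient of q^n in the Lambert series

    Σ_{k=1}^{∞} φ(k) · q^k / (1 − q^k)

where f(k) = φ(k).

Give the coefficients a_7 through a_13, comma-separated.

q^7  k|7↦φ(k): 1:1 7:6  a_7=7
d|8:{1,2,4,8}  Σφ=1+1+2+4=8
n=9: 1·9 3·3 9·1  φ→[1+2+6]=9
[q^10] φ(1)=1,φ(2)=1,φ(5)=4,φ(10)=4 ⇒ 10
[q^11] φ(1)=1,φ(11)=10 ⇒ 11
q^12  k|12↦φ(k): 12:4 6:2 4:2 3:2 2:1 1:1  a_12=12
n=13: 1·13 13·1  φ→[1+12]=13

7, 8, 9, 10, 11, 12, 13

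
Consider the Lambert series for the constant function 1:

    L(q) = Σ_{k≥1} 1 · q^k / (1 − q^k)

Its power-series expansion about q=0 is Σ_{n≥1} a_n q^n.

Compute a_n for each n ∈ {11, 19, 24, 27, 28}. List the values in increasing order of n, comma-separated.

[q^11] f(11)=1,f(1)=1 ⇒ 2
q^19  k|19↦f(k): 1:1 19:1  a_19=2
[q^24] f(1)=1,f(2)=1,f(3)=1,f(4)=1,f(6)=1,f(8)=1,f(12)=1,f(24)=1 ⇒ 8
[q^27] f(27)=1,f(9)=1,f(3)=1,f(1)=1 ⇒ 4
q^28  k|28↦f(k): 1:1 2:1 4:1 7:1 14:1 28:1  a_28=6

2, 2, 8, 4, 6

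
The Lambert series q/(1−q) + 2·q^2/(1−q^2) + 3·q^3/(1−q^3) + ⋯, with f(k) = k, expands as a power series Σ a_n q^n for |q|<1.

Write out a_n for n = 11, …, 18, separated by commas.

n=11: 1·11 11·1  f→[1+11]=12
d|12:{12,6,4,3,2,1}  Σf=12+6+4+3+2+1=28
n=13: 13·1 1·13  f→[13+1]=14
n=14: 14·1 7·2 2·7 1·14  f→[14+7+2+1]=24
n=15: 15·1 5·3 3·5 1·15  f→[15+5+3+1]=24
[q^16] f(1)=1,f(2)=2,f(4)=4,f(8)=8,f(16)=16 ⇒ 31
d|17:{1,17}  Σf=1+17=18
q^18  k|18↦f(k): 1:1 2:2 3:3 6:6 9:9 18:18  a_18=39

12, 28, 14, 24, 24, 31, 18, 39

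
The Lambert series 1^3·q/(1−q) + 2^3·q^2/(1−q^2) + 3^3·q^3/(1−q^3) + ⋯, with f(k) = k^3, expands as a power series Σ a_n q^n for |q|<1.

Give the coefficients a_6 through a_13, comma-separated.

[q^6] f(1)=1,f(2)=8,f(3)=27,f(6)=216 ⇒ 252
q^7  k|7↦f(k): 7:343 1:1  a_7=344
d|8:{1,2,4,8}  Σf=1+8+64+512=585
n=9: 1·9 3·3 9·1  f→[1+27+729]=757
[q^10] f(10)=1000,f(5)=125,f(2)=8,f(1)=1 ⇒ 1134
d|11:{1,11}  Σf=1+1331=1332
q^12  k|12↦f(k): 12:1728 6:216 4:64 3:27 2:8 1:1  a_12=2044
q^13  k|13↦f(k): 13:2197 1:1  a_13=2198

252, 344, 585, 757, 1134, 1332, 2044, 2198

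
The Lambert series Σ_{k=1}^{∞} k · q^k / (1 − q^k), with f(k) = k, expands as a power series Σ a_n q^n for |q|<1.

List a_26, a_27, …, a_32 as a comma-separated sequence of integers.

42, 40, 56, 30, 72, 32, 63

n=26: 1·26 2·13 13·2 26·1  f→[1+2+13+26]=42
q^27  k|27↦f(k): 1:1 3:3 9:9 27:27  a_27=40
n=28: 1·28 2·14 4·7 7·4 14·2 28·1  f→[1+2+4+7+14+28]=56
q^29  k|29↦f(k): 29:29 1:1  a_29=30
[q^30] f(1)=1,f(2)=2,f(3)=3,f(5)=5,f(6)=6,f(10)=10,f(15)=15,f(30)=30 ⇒ 72
n=31: 31·1 1·31  f→[31+1]=32
n=32: 32·1 16·2 8·4 4·8 2·16 1·32  f→[32+16+8+4+2+1]=63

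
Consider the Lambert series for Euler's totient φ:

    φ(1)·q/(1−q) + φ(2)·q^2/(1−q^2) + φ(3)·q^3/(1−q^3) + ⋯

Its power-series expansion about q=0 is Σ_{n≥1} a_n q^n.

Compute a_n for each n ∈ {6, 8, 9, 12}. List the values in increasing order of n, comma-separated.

q^6  k|6↦φ(k): 1:1 2:1 3:2 6:2  a_6=6
n=8: 1·8 2·4 4·2 8·1  φ→[1+1+2+4]=8
d|9:{1,3,9}  Σφ=1+2+6=9
[q^12] φ(12)=4,φ(6)=2,φ(4)=2,φ(3)=2,φ(2)=1,φ(1)=1 ⇒ 12

6, 8, 9, 12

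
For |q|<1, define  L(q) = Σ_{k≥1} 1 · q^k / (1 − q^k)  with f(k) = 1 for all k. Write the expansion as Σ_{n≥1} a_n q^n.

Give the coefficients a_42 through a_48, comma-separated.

8, 2, 6, 6, 4, 2, 10

[q^42] f(1)=1,f(2)=1,f(3)=1,f(6)=1,f(7)=1,f(14)=1,f(21)=1,f(42)=1 ⇒ 8
d|43:{43,1}  Σf=1+1=2
[q^44] f(44)=1,f(22)=1,f(11)=1,f(4)=1,f(2)=1,f(1)=1 ⇒ 6
n=45: 45·1 15·3 9·5 5·9 3·15 1·45  f→[1+1+1+1+1+1]=6
q^46  k|46↦f(k): 1:1 2:1 23:1 46:1  a_46=4
d|47:{1,47}  Σf=1+1=2
[q^48] f(1)=1,f(2)=1,f(3)=1,f(4)=1,f(6)=1,f(8)=1,f(12)=1,f(16)=1,f(24)=1,f(48)=1 ⇒ 10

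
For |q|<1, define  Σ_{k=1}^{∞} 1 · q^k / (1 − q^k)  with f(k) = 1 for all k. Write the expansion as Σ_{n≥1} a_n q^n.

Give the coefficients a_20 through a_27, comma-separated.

6, 4, 4, 2, 8, 3, 4, 4

[q^20] f(20)=1,f(10)=1,f(5)=1,f(4)=1,f(2)=1,f(1)=1 ⇒ 6
n=21: 1·21 3·7 7·3 21·1  f→[1+1+1+1]=4
d|22:{22,11,2,1}  Σf=1+1+1+1=4
q^23  k|23↦f(k): 23:1 1:1  a_23=2
q^24  k|24↦f(k): 24:1 12:1 8:1 6:1 4:1 3:1 2:1 1:1  a_24=8
q^25  k|25↦f(k): 1:1 5:1 25:1  a_25=3
[q^26] f(26)=1,f(13)=1,f(2)=1,f(1)=1 ⇒ 4
q^27  k|27↦f(k): 1:1 3:1 9:1 27:1  a_27=4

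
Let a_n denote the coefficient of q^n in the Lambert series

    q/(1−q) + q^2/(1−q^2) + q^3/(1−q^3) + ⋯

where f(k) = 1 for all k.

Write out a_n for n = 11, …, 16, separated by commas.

2, 6, 2, 4, 4, 5

[q^11] f(11)=1,f(1)=1 ⇒ 2
[q^12] f(12)=1,f(6)=1,f(4)=1,f(3)=1,f(2)=1,f(1)=1 ⇒ 6
d|13:{1,13}  Σf=1+1=2
q^14  k|14↦f(k): 1:1 2:1 7:1 14:1  a_14=4
d|15:{15,5,3,1}  Σf=1+1+1+1=4
d|16:{16,8,4,2,1}  Σf=1+1+1+1+1=5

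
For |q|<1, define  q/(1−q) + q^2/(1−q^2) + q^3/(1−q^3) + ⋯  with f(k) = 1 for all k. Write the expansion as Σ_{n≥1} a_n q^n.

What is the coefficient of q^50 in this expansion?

a_50 = 6

q^50  k|50↦f(k): 50:1 25:1 10:1 5:1 2:1 1:1  a_50=6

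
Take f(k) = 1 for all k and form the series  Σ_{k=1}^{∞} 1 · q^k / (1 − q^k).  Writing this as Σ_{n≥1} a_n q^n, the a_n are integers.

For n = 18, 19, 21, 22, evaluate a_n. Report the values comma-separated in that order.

6, 2, 4, 4

n=18: 1·18 2·9 3·6 6·3 9·2 18·1  f→[1+1+1+1+1+1]=6
n=19: 1·19 19·1  f→[1+1]=2
q^21  k|21↦f(k): 1:1 3:1 7:1 21:1  a_21=4
n=22: 1·22 2·11 11·2 22·1  f→[1+1+1+1]=4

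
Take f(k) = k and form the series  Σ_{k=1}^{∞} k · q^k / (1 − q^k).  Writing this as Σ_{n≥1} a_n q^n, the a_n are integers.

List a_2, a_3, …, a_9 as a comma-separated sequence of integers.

3, 4, 7, 6, 12, 8, 15, 13

d|2:{2,1}  Σf=2+1=3
d|3:{3,1}  Σf=3+1=4
d|4:{1,2,4}  Σf=1+2+4=7
d|5:{1,5}  Σf=1+5=6
[q^6] f(1)=1,f(2)=2,f(3)=3,f(6)=6 ⇒ 12
[q^7] f(1)=1,f(7)=7 ⇒ 8
[q^8] f(8)=8,f(4)=4,f(2)=2,f(1)=1 ⇒ 15
q^9  k|9↦f(k): 1:1 3:3 9:9  a_9=13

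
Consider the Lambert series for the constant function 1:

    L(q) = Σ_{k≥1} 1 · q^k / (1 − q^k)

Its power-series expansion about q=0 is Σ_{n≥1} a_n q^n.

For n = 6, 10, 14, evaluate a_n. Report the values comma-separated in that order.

4, 4, 4

[q^6] f(6)=1,f(3)=1,f(2)=1,f(1)=1 ⇒ 4
q^10  k|10↦f(k): 10:1 5:1 2:1 1:1  a_10=4
d|14:{14,7,2,1}  Σf=1+1+1+1=4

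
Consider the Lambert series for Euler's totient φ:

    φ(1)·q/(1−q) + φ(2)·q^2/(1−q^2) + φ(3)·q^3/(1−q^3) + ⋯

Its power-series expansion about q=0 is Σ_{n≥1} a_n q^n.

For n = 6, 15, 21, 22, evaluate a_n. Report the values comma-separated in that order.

n=6: 6·1 3·2 2·3 1·6  φ→[2+2+1+1]=6
d|15:{1,3,5,15}  Σφ=1+2+4+8=15
[q^21] φ(21)=12,φ(7)=6,φ(3)=2,φ(1)=1 ⇒ 21
[q^22] φ(22)=10,φ(11)=10,φ(2)=1,φ(1)=1 ⇒ 22

6, 15, 21, 22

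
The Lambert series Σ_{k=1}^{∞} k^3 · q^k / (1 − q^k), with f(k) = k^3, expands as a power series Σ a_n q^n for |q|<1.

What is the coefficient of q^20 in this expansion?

a_20 = 9198

n=20: 1·20 2·10 4·5 5·4 10·2 20·1  f→[1+8+64+125+1000+8000]=9198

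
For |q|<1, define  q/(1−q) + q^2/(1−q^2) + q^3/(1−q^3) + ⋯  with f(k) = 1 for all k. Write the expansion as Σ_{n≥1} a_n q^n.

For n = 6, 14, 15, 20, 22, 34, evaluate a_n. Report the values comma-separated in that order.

4, 4, 4, 6, 4, 4

[q^6] f(6)=1,f(3)=1,f(2)=1,f(1)=1 ⇒ 4
n=14: 14·1 7·2 2·7 1·14  f→[1+1+1+1]=4
q^15  k|15↦f(k): 1:1 3:1 5:1 15:1  a_15=4
n=20: 1·20 2·10 4·5 5·4 10·2 20·1  f→[1+1+1+1+1+1]=6
d|22:{1,2,11,22}  Σf=1+1+1+1=4
[q^34] f(1)=1,f(2)=1,f(17)=1,f(34)=1 ⇒ 4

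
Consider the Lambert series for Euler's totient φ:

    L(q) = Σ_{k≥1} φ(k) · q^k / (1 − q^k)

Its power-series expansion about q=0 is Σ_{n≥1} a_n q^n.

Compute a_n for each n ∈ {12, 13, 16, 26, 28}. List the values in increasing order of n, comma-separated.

n=12: 12·1 6·2 4·3 3·4 2·6 1·12  φ→[4+2+2+2+1+1]=12
n=13: 13·1 1·13  φ→[12+1]=13
n=16: 1·16 2·8 4·4 8·2 16·1  φ→[1+1+2+4+8]=16
[q^26] φ(26)=12,φ(13)=12,φ(2)=1,φ(1)=1 ⇒ 26
d|28:{1,2,4,7,14,28}  Σφ=1+1+2+6+6+12=28

12, 13, 16, 26, 28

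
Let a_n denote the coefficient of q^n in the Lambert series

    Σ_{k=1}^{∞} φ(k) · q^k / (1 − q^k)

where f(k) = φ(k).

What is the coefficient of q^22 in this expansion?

q^22  k|22↦φ(k): 22:10 11:10 2:1 1:1  a_22=22

a_22 = 22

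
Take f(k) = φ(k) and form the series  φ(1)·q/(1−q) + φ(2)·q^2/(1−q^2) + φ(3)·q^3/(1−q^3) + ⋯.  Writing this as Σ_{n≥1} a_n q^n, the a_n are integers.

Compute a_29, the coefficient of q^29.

q^29  k|29↦φ(k): 1:1 29:28  a_29=29

a_29 = 29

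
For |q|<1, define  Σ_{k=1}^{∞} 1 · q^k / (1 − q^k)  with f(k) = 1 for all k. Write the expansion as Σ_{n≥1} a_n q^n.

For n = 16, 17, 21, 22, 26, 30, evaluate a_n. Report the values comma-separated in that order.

5, 2, 4, 4, 4, 8

q^16  k|16↦f(k): 16:1 8:1 4:1 2:1 1:1  a_16=5
d|17:{17,1}  Σf=1+1=2
q^21  k|21↦f(k): 1:1 3:1 7:1 21:1  a_21=4
q^22  k|22↦f(k): 1:1 2:1 11:1 22:1  a_22=4
d|26:{26,13,2,1}  Σf=1+1+1+1=4
n=30: 1·30 2·15 3·10 5·6 6·5 10·3 15·2 30·1  f→[1+1+1+1+1+1+1+1]=8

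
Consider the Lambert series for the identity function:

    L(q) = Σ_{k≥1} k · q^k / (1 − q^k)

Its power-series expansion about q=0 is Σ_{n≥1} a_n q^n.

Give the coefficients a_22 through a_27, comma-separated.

36, 24, 60, 31, 42, 40

[q^22] f(1)=1,f(2)=2,f(11)=11,f(22)=22 ⇒ 36
[q^23] f(23)=23,f(1)=1 ⇒ 24
q^24  k|24↦f(k): 24:24 12:12 8:8 6:6 4:4 3:3 2:2 1:1  a_24=60
q^25  k|25↦f(k): 25:25 5:5 1:1  a_25=31
n=26: 26·1 13·2 2·13 1·26  f→[26+13+2+1]=42
d|27:{27,9,3,1}  Σf=27+9+3+1=40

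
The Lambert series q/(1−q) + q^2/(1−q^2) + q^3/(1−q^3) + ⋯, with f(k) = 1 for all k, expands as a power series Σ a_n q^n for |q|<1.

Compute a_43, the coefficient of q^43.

a_43 = 2

[q^43] f(43)=1,f(1)=1 ⇒ 2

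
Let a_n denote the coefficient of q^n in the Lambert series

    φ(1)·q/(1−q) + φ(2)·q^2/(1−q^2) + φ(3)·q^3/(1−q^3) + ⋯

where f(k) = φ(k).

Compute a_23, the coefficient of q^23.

n=23: 1·23 23·1  φ→[1+22]=23

a_23 = 23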